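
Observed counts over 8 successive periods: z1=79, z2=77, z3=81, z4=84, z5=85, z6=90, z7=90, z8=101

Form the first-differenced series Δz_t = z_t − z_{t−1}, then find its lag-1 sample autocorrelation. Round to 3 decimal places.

First differences Δz: -2, 4, 3, 1, 5, 0, 11
Mean of differences = 3.1429
Numerator Σ(Δz_t−Δz̄)(Δz_{t+1}−Δz̄) = -38.7347
Denominator Σ(Δz_t−Δz̄)² = 106.8571
r_1(Δz) = -38.7347 / 106.8571 = -0.362

-0.362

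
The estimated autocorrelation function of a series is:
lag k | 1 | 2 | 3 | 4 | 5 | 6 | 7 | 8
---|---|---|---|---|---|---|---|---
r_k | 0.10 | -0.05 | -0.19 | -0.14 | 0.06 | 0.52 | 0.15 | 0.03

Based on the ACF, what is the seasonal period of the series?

6

The largest autocorrelation is r_6 = 0.52; the remaining lags stay at or below 0.15.
The dominant spike at lag 6 indicates a seasonal period of 6.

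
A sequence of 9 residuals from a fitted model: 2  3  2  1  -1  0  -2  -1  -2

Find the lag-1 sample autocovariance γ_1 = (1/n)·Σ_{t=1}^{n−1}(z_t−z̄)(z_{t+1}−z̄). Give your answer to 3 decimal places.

1.834

Mean z̄ = (2 + 3 + 2 + 1 − 1 + 0 − 2 − 1 − 2)/9 = 0.2222
Σ_{t=1}^{8}(z_t−z̄)(z_{t+1}−z̄) = 16.5062
γ_1 = 16.5062 / 9 = 1.834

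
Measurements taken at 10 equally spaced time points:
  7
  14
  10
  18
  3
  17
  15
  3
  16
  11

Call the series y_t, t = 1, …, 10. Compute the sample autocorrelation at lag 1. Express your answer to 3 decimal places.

Mean ȳ = (7 + 14 + 10 + 18 + 3 + 17 + 15 + 3 + 16 + 11)/10 = 11.4000
Numerator Σ_{t=1}^{9}(y_t−ȳ)(y_{t+1}−ȳ) = -177.3600
Denominator Σ(y_t−ȳ)² = 278.4000
r_1 = -177.3600 / 278.4000 = -0.637

-0.637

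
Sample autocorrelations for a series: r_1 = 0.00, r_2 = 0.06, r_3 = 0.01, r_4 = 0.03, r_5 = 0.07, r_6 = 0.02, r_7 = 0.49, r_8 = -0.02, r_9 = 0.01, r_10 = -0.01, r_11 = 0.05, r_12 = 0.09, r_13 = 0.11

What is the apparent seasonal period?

The largest autocorrelation is r_7 = 0.49; the remaining lags stay at or below 0.11.
The dominant spike at lag 7 indicates a seasonal period of 7.

7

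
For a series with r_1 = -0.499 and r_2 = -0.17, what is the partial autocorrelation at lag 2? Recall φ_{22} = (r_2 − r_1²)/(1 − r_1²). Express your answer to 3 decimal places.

φ_{22} = (r_2 − r_1²) / (1 − r_1²)
r_1² = (-0.499)² = 0.249001
Numerator = -0.17 − 0.2490 = -0.4190; denominator = 1 − 0.2490 = 0.7510
φ_{22} = -0.4190 / 0.7510 = -0.558

-0.558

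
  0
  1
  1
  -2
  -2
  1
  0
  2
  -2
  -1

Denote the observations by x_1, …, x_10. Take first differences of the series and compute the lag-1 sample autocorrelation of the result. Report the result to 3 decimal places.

First differences Δx: 1, 0, -3, 0, 3, -1, 2, -4, 1
Mean of differences = -0.1111
Numerator Σ(Δx_t−Δx̄)(Δx_{t+1}−Δx̄) = -17.3457
Denominator Σ(Δx_t−Δx̄)² = 40.8889
r_1(Δx) = -17.3457 / 40.8889 = -0.424

-0.424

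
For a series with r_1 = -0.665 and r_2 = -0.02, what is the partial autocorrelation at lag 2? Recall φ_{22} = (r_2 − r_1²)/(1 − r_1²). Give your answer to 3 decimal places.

φ_{22} = (r_2 − r_1²) / (1 − r_1²)
r_1² = (-0.665)² = 0.442225
Numerator = -0.02 − 0.4422 = -0.4622; denominator = 1 − 0.4422 = 0.5578
φ_{22} = -0.4622 / 0.5578 = -0.829

-0.829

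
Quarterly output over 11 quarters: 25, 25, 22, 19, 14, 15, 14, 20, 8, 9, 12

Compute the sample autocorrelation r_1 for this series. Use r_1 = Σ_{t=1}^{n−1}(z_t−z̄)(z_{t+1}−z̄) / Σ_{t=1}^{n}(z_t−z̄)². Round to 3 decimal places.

0.542

Mean z̄ = (25 + 25 + 22 + 19 + 14 + 15 + 14 + 20 + 8 + 9 + 12)/11 = 16.6364
Numerator Σ_{t=1}^{10}(z_t−z̄)(z_{t+1}−z̄) = 193.3223
Denominator Σ(z_t−z̄)² = 356.5455
r_1 = 193.3223 / 356.5455 = 0.542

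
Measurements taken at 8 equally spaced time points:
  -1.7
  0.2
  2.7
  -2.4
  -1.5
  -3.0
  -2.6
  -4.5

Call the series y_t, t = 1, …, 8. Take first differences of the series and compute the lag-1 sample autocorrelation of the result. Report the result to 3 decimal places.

First differences Δy: 1.9, 2.5, -5.1, 0.9, -1.5, 0.4, -1.9
Mean of differences = -0.4000
Numerator Σ(Δy_t−Δȳ)(Δy_{t+1}−Δȳ) = -16.5800
Denominator Σ(Δy_t−Δȳ)² = 41.5800
r_1(Δy) = -16.5800 / 41.5800 = -0.399

-0.399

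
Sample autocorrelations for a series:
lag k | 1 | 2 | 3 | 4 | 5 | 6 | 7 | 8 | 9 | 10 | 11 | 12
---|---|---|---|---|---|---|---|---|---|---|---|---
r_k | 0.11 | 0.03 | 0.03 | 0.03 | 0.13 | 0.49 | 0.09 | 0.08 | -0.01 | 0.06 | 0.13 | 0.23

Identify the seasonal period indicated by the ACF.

6

The largest autocorrelation is r_6 = 0.49, with a weaker echo at lag 12 (0.23); the remaining lags stay at or below 0.13.
The dominant spike at lag 6 indicates a seasonal period of 6.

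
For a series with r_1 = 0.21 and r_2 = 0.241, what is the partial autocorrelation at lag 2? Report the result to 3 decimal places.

0.206

φ_{22} = (r_2 − r_1²) / (1 − r_1²)
r_1² = (0.21)² = 0.0441
Numerator = 0.241 − 0.0441 = 0.1969; denominator = 1 − 0.0441 = 0.9559
φ_{22} = 0.1969 / 0.9559 = 0.206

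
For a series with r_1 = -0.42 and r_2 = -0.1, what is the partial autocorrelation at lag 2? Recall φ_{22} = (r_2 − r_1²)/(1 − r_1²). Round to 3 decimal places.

-0.336

φ_{22} = (r_2 − r_1²) / (1 − r_1²)
r_1² = (-0.42)² = 0.1764
Numerator = -0.1 − 0.1764 = -0.2764; denominator = 1 − 0.1764 = 0.8236
φ_{22} = -0.2764 / 0.8236 = -0.336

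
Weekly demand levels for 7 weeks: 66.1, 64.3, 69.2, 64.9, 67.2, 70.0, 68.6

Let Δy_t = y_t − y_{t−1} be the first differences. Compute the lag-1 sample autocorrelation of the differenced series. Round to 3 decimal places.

First differences Δy: -1.8, 4.9, -4.3, 2.3, 2.8, -1.4
Mean of differences = 0.4167
Numerator Σ(Δy_t−Δȳ)(Δy_{t+1}−Δȳ) = -39.8086
Denominator Σ(Δy_t−Δȳ)² = 59.7883
r_1(Δy) = -39.8086 / 59.7883 = -0.666

-0.666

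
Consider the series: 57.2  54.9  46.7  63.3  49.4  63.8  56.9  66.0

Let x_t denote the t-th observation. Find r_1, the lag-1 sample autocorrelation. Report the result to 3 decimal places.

-0.427

Mean x̄ = (57.2 + 54.9 + 46.7 + 63.3 + 49.4 + 63.8 + 56.9 + 66.0)/8 = 57.2750
Numerator Σ_{t=1}^{7}(x_t−x̄)(x_{t+1}−x̄) = -142.9706
Denominator Σ(x_t−x̄)² = 334.6350
r_1 = -142.9706 / 334.6350 = -0.427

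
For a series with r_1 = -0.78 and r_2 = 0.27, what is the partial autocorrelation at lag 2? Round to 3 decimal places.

-0.864

φ_{22} = (r_2 − r_1²) / (1 − r_1²)
r_1² = (-0.78)² = 0.6084
Numerator = 0.27 − 0.6084 = -0.3384; denominator = 1 − 0.6084 = 0.3916
φ_{22} = -0.3384 / 0.3916 = -0.864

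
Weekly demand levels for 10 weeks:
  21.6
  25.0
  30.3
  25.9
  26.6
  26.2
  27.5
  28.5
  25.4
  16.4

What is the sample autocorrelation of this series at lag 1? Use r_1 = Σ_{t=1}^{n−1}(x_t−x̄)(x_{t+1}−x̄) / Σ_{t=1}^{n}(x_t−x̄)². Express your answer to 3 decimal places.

Mean x̄ = (21.6 + 25.0 + 30.3 + 25.9 + 26.6 + 26.2 + 27.5 + 28.5 + 25.4 + 16.4)/10 = 25.3400
Numerator Σ_{t=1}^{9}(x_t−x̄)(x_{t+1}−x̄) = 12.4884
Denominator Σ(x_t−x̄)² = 135.9240
r_1 = 12.4884 / 135.9240 = 0.092

0.092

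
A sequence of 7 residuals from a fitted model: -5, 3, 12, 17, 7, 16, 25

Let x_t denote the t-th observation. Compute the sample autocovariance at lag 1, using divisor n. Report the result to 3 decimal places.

Mean x̄ = (-5 + 3 + 12 + 17 + 7 + 16 + 25)/7 = 10.7143
Deviations: -15.7143, -7.7143, 1.2857, 6.2857, -3.7143, 5.2857, 14.2857
Σ_{t=1}^{6}(x_t−x̄)(x_{t+1}−x̄) = 151.9184
γ_1 = 151.9184 / 7 = 21.703

21.703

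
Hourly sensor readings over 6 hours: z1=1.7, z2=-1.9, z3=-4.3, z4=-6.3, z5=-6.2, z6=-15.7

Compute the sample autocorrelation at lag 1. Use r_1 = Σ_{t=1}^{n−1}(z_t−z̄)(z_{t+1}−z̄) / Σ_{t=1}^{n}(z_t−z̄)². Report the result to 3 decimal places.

Mean z̄ = (1.7 − 1.9 − 4.3 − 6.3 − 6.2 − 15.7)/6 = -5.4500
Deviations from mean: 7.1500, 3.5500, 1.1500, -0.8500, -0.7500, -10.2500
Σ(z_t−z̄)(z_{t+1}−z̄) = (25.3825) + (4.0825) + (-0.9775) + (0.6375) + (7.6875) = 36.8125
Denominator Σ(z_t−z̄)² = 171.3950
r_1 = 36.8125 / 171.3950 = 0.215

0.215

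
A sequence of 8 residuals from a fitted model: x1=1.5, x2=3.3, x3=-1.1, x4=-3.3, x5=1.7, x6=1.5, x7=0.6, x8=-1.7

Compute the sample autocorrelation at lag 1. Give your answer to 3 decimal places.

Mean x̄ = (1.5 + 3.3 − 1.1 − 3.3 + 1.7 + 1.5 + 0.6 − 1.7)/8 = 0.3125
Numerator Σ_{t=1}^{7}(x_t−x̄)(x_{t+1}−x̄) = 0.8286
Denominator Σ(x_t−x̄)² = 32.8488
r_1 = 0.8286 / 32.8488 = 0.025

0.025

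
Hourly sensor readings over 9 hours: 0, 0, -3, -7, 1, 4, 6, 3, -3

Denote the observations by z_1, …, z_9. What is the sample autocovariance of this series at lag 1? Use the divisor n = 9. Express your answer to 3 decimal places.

Mean z̄ = (0 + 0 − 3 − 7 + 1 + 4 + 6 + 3 − 3)/9 = 0.1111
Σ_{t=1}^{8}(z_t−z̄)(z_{t+1}−z̄) = 50.5432
γ_1 = 50.5432 / 9 = 5.616

5.616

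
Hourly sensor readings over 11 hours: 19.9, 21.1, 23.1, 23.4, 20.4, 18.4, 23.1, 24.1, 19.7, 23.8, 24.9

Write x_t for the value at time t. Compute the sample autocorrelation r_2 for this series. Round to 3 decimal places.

Mean x̄ = (19.9 + 21.1 + 23.1 + 23.4 + 20.4 + 18.4 + 23.1 + 24.1 + 19.7 + 23.8 + 24.9)/11 = 21.9909
Numerator Σ_{t=1}^{9}(x_t−x̄)(x_{t+2}−x̄) = -25.1265
Denominator Σ(x_t−x̄)² = 46.4691
r_2 = -25.1265 / 46.4691 = -0.541

-0.541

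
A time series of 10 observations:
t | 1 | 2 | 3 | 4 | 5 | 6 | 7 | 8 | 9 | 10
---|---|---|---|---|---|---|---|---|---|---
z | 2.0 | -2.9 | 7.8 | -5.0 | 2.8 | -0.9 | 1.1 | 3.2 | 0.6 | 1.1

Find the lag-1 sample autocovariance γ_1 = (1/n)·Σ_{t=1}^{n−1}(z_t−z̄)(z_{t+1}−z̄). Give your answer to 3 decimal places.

-8.636

Mean z̄ = (2.0 − 2.9 + 7.8 − 5.0 + 2.8 − 0.9 + 1.1 + 3.2 + 0.6 + 1.1)/10 = 0.9800
Σ_{t=1}^{9}(z_t−z̄)(z_{t+1}−z̄) = -86.3564
γ_1 = -86.3564 / 10 = -8.636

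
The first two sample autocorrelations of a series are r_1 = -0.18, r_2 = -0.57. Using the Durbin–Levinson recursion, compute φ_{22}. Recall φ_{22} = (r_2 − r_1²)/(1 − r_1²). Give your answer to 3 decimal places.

-0.623

φ_{22} = (r_2 − r_1²) / (1 − r_1²)
r_1² = (-0.18)² = 0.0324
Numerator = -0.57 − 0.0324 = -0.6024; denominator = 1 − 0.0324 = 0.9676
φ_{22} = -0.6024 / 0.9676 = -0.623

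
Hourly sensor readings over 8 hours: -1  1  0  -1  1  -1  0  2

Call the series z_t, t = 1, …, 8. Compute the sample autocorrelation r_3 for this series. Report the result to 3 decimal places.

0.445

Mean z̄ = (-1 + 1 + 0 − 1 + 1 − 1 + 0 + 2)/8 = 0.1250
Deviations from mean: -1.1250, 0.8750, -0.1250, -1.1250, 0.8750, -1.1250, -0.1250, 1.8750
Σ(z_t−z̄)(z_{t+3}−z̄) = (1.2656) + (0.7656) + (0.1406) + (0.1406) + (1.6406) = 3.9531
Denominator Σ(z_t−z̄)² = 8.8750
r_3 = 3.9531 / 8.8750 = 0.445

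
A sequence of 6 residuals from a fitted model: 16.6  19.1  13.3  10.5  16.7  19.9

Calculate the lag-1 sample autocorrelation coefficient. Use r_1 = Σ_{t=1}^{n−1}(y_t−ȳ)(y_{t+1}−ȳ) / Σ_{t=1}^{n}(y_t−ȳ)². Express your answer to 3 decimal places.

0.115

Mean ȳ = (16.6 + 19.1 + 13.3 + 10.5 + 16.7 + 19.9)/6 = 16.0167
Σ(y_t−ȳ)(y_{t+1}−ȳ) = (1.7986) + (-8.3764) + (14.9869) + (-3.7697) + (2.6536) = 7.2931
Denominator Σ(y_t−ȳ)² = 63.2083
r_1 = 7.2931 / 63.2083 = 0.115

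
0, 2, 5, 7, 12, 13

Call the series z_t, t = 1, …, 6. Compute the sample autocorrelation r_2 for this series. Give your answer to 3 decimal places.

Mean z̄ = (0 + 2 + 5 + 7 + 12 + 13)/6 = 6.5000
Deviations from mean: -6.5000, -4.5000, -1.5000, 0.5000, 5.5000, 6.5000
Σ(z_t−z̄)(z_{t+2}−z̄) = (9.7500) + (-2.2500) + (-8.2500) + (3.2500) = 2.5000
Denominator Σ(z_t−z̄)² = 137.5000
r_2 = 2.5000 / 137.5000 = 0.018

0.018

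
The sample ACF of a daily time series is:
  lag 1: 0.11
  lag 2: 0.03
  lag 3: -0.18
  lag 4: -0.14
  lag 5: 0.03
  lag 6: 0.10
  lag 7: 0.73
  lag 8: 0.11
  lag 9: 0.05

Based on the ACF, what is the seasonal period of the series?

The largest autocorrelation is r_7 = 0.73; the remaining lags stay at or below 0.11.
The dominant spike at lag 7 indicates a seasonal period of 7.

7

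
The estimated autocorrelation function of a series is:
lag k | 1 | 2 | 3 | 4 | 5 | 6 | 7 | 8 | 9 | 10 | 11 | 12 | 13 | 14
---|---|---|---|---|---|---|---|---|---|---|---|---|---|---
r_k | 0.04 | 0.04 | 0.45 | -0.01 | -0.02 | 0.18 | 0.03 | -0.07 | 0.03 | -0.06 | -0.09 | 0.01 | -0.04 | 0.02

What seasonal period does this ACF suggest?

The largest autocorrelation is r_3 = 0.45, with a weaker echo at lag 6 (0.18); the remaining lags stay at or below 0.04.
The dominant spike at lag 3 indicates a seasonal period of 3.

3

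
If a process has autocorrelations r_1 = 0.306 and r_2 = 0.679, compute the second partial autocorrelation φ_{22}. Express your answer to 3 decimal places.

φ_{22} = (r_2 − r_1²) / (1 − r_1²)
r_1² = (0.306)² = 0.093636
Numerator = 0.679 − 0.0936 = 0.5854; denominator = 1 − 0.0936 = 0.9064
φ_{22} = 0.5854 / 0.9064 = 0.646

0.646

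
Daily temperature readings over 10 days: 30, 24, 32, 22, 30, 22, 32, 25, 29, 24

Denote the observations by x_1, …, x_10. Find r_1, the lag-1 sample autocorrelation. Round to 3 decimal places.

-0.861

Mean x̄ = (30 + 24 + 32 + 22 + 30 + 22 + 32 + 25 + 29 + 24)/10 = 27.0000
Numerator Σ_{t=1}^{9}(x_t−x̄)(x_{t+1}−x̄) = -124.0000
Denominator Σ(x_t−x̄)² = 144.0000
r_1 = -124.0000 / 144.0000 = -0.861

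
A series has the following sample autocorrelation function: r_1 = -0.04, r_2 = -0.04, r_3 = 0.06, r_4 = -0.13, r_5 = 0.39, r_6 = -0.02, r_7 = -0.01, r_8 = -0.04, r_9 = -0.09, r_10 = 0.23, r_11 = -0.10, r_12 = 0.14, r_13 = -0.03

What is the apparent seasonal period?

5

The largest autocorrelation is r_5 = 0.39, with a weaker echo at lag 10 (0.23); the remaining lags stay at or below 0.14.
The dominant spike at lag 5 indicates a seasonal period of 5.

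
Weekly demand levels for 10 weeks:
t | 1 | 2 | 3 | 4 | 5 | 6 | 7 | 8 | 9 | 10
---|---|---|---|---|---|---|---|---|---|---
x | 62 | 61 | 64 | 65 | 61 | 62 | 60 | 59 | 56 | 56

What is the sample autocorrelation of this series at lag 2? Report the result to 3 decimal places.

0.270

Mean x̄ = (62 + 61 + 64 + 65 + 61 + 62 + 60 + 59 + 56 + 56)/10 = 60.6000
Numerator Σ_{t=1}^{8}(x_t−x̄)(x_{t+2}−x̄) = 21.6800
Denominator Σ(x_t−x̄)² = 80.4000
r_2 = 21.6800 / 80.4000 = 0.270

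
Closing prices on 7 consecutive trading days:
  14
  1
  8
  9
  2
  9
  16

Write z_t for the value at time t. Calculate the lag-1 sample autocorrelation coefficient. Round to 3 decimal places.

-0.223

Mean z̄ = (14 + 1 + 8 + 9 + 2 + 9 + 16)/7 = 8.4286
Σ(z_t−z̄)(z_{t+1}−z̄) = (-41.3878) + (3.1837) + (-0.2449) + (-3.6735) + (-3.6735) + (4.3265) = -41.4694
Denominator Σ(z_t−z̄)² = 185.7143
r_1 = -41.4694 / 185.7143 = -0.223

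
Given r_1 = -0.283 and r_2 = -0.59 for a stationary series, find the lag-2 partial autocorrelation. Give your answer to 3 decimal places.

φ_{22} = (r_2 − r_1²) / (1 − r_1²)
r_1² = (-0.283)² = 0.080089
Numerator = -0.59 − 0.0801 = -0.6701; denominator = 1 − 0.0801 = 0.9199
φ_{22} = -0.6701 / 0.9199 = -0.728

-0.728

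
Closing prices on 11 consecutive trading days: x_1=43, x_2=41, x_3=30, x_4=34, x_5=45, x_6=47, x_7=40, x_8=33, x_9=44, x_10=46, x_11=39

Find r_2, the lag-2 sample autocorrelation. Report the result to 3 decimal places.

-0.690

Mean x̄ = (43 + 41 + 30 + 34 + 45 + 47 + 40 + 33 + 44 + 46 + 39)/11 = 40.1818
Numerator Σ_{t=1}^{9}(x_t−x̄)(x_{t+2}−x̄) = -221.7934
Denominator Σ(x_t−x̄)² = 321.6364
r_2 = -221.7934 / 321.6364 = -0.690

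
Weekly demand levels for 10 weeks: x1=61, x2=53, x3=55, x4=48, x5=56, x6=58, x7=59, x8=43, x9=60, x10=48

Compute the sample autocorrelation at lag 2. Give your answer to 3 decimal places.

Mean x̄ = (61 + 53 + 55 + 48 + 56 + 58 + 59 + 43 + 60 + 48)/10 = 54.1000
Numerator Σ_{t=1}^{8}(x_t−x̄)(x_{t+2}−x̄) = 53.4800
Denominator Σ(x_t−x̄)² = 324.9000
r_2 = 53.4800 / 324.9000 = 0.165

0.165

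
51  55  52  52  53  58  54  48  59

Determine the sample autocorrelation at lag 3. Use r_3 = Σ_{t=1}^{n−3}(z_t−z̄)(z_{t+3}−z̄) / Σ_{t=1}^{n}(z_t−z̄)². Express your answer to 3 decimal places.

0.243

Mean z̄ = (51 + 55 + 52 + 52 + 53 + 58 + 54 + 48 + 59)/9 = 53.5556
Σ(z_t−z̄)(z_{t+3}−z̄) = (3.9753) + (-0.8025) + (-6.9136) + (-0.6914) + (3.0864) + (24.1975) = 22.8519
Denominator Σ(z_t−z̄)² = 94.2222
r_3 = 22.8519 / 94.2222 = 0.243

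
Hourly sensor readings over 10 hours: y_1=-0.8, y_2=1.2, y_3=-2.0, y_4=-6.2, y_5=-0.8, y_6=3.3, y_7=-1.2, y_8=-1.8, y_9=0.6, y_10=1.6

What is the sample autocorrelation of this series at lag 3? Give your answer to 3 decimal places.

Mean ȳ = (-0.8 + 1.2 − 2.0 − 6.2 − 0.8 + 3.3 − 1.2 − 1.8 + 0.6 + 1.6)/10 = -0.6100
Σ(y_t−ȳ)(y_{t+3}−ȳ) = (1.0621) + (-0.3439) + (-5.4349) + (3.2981) + (0.2261) + (4.7311) + (-1.3039) = 2.2347
Denominator Σ(y_t−ȳ)² = 59.9290
r_3 = 2.2347 / 59.9290 = 0.037

0.037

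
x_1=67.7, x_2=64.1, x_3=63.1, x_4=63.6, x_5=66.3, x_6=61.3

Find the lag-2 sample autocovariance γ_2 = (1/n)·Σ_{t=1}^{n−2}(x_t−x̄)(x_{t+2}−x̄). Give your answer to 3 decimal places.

Mean x̄ = (67.7 + 64.1 + 63.1 + 63.6 + 66.3 + 61.3)/6 = 64.3500
Σ_{t=1}^{4}(x_t−x̄)(x_{t+2}−x̄) = -4.1500
γ_2 = -4.1500 / 6 = -0.692

-0.692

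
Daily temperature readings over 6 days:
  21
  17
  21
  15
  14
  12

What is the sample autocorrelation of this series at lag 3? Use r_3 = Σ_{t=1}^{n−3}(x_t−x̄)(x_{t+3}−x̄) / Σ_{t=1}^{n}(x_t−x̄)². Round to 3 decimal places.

-0.409

Mean x̄ = (21 + 17 + 21 + 15 + 14 + 12)/6 = 16.6667
Deviations from mean: 4.3333, 0.3333, 4.3333, -1.6667, -2.6667, -4.6667
Σ(x_t−x̄)(x_{t+3}−x̄) = (-7.2222) + (-0.8889) + (-20.2222) = -28.3333
Denominator Σ(x_t−x̄)² = 69.3333
r_3 = -28.3333 / 69.3333 = -0.409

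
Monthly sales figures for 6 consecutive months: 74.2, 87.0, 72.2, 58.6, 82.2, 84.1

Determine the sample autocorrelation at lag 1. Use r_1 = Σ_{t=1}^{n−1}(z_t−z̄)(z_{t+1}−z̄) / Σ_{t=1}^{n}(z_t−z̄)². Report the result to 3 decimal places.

-0.095

Mean z̄ = (74.2 + 87.0 + 72.2 + 58.6 + 82.2 + 84.1)/6 = 76.3833
Deviations from mean: -2.1833, 10.6167, -4.1833, -17.7833, 5.8167, 7.7167
Numerator Σ_{t=1}^{5}(z_t−z̄)(z_{t+1}−z̄) = -51.7536
Denominator Σ(z_t−z̄)² = 544.6083
r_1 = -51.7536 / 544.6083 = -0.095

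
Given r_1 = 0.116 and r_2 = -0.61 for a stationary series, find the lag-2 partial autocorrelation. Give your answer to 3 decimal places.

φ_{22} = (r_2 − r_1²) / (1 − r_1²)
r_1² = (0.116)² = 0.013456
Numerator = -0.61 − 0.0135 = -0.6235; denominator = 1 − 0.0135 = 0.9865
φ_{22} = -0.6235 / 0.9865 = -0.632

-0.632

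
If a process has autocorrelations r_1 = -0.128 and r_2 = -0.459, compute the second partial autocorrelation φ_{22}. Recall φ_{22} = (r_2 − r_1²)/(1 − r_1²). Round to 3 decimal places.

-0.483

φ_{22} = (r_2 − r_1²) / (1 − r_1²)
r_1² = (-0.128)² = 0.016384
Numerator = -0.459 − 0.0164 = -0.4754; denominator = 1 − 0.0164 = 0.9836
φ_{22} = -0.4754 / 0.9836 = -0.483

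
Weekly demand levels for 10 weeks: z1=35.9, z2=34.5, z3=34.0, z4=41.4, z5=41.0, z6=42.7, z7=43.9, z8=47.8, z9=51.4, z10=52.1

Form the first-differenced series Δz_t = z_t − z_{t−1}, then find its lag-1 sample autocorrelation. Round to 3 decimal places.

First differences Δz: -1.4, -0.5, 7.4, -0.4, 1.7, 1.2, 3.9, 3.6, 0.7
Mean of differences = 1.8000
Numerator Σ(Δz_t−Δz̄)(Δz_{t+1}−Δz̄) = -17.0200
Denominator Σ(Δz_t−Δz̄)² = 60.9600
r_1(Δz) = -17.0200 / 60.9600 = -0.279

-0.279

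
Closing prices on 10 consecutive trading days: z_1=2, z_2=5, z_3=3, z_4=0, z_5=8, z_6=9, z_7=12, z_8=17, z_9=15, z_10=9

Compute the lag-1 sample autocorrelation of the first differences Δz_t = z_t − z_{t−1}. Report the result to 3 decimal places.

First differences Δz: 3, -2, -3, 8, 1, 3, 5, -2, -6
Mean of differences = 0.7778
Numerator Σ(Δz_t−Δz̄)(Δz_{t+1}−Δz̄) = -4.3827
Denominator Σ(Δz_t−Δz̄)² = 155.5556
r_1(Δz) = -4.3827 / 155.5556 = -0.028

-0.028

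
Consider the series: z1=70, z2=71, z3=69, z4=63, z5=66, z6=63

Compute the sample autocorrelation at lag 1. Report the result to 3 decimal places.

Mean z̄ = (70 + 71 + 69 + 63 + 66 + 63)/6 = 67.0000
Deviations from mean: 3.0000, 4.0000, 2.0000, -4.0000, -1.0000, -4.0000
Numerator Σ_{t=1}^{5}(z_t−z̄)(z_{t+1}−z̄) = 20.0000
Denominator Σ(z_t−z̄)² = 62.0000
r_1 = 20.0000 / 62.0000 = 0.323

0.323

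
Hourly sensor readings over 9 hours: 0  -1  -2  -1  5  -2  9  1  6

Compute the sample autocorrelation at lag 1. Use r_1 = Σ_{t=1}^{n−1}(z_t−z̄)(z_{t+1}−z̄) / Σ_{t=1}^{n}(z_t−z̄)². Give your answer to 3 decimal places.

-0.248

Mean z̄ = (0 − 1 − 2 − 1 + 5 − 2 + 9 + 1 + 6)/9 = 1.6667
Numerator Σ_{t=1}^{8}(z_t−z̄)(z_{t+1}−z̄) = -31.7778
Denominator Σ(z_t−z̄)² = 128.0000
r_1 = -31.7778 / 128.0000 = -0.248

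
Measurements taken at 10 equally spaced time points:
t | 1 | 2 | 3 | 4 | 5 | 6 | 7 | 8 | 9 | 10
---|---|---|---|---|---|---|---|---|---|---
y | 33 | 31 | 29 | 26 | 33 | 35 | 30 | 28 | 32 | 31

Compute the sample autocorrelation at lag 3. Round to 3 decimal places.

Mean ȳ = (33 + 31 + 29 + 26 + 33 + 35 + 30 + 28 + 32 + 31)/10 = 30.8000
Numerator Σ_{t=1}^{7}(y_t−ȳ)(y_{t+3}−ȳ) = -15.1200
Denominator Σ(y_t−ȳ)² = 63.6000
r_3 = -15.1200 / 63.6000 = -0.238

-0.238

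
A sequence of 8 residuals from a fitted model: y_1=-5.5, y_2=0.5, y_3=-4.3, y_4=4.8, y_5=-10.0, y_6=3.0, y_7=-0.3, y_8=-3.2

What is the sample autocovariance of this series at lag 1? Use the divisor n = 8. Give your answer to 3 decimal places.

-14.851

Mean ȳ = (-5.5 + 0.5 − 4.3 + 4.8 − 10.0 + 3.0 − 0.3 − 3.2)/8 = -1.8750
Σ_{t=1}^{7}(y_t−ȳ)(y_{t+1}−ȳ) = -118.8081
γ_1 = -118.8081 / 8 = -14.851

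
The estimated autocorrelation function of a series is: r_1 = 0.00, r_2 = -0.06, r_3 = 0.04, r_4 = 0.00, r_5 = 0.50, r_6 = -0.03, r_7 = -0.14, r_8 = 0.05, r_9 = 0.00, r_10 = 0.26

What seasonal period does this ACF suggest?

The largest autocorrelation is r_5 = 0.50, with a weaker echo at lag 10 (0.26); the remaining lags stay at or below 0.05.
The dominant spike at lag 5 indicates a seasonal period of 5.

5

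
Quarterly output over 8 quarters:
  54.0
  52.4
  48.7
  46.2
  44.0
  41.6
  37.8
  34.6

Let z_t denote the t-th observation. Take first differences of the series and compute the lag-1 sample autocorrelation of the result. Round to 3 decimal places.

First differences Δz: -1.6, -3.7, -2.5, -2.2, -2.4, -3.8, -3.2
Mean of differences = -2.7714
Numerator Σ(Δz_t−Δz̄)(Δz_{t+1}−Δz̄) = -0.9137
Denominator Σ(Δz_t−Δz̄)² = 4.0143
r_1(Δz) = -0.9137 / 4.0143 = -0.228

-0.228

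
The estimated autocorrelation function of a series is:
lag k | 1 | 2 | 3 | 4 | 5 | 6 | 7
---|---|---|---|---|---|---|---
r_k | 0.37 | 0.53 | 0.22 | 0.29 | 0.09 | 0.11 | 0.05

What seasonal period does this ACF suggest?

The largest autocorrelation is r_2 = 0.53; the remaining lags stay at or below 0.37.
The dominant spike at lag 2 indicates a seasonal period of 2.

2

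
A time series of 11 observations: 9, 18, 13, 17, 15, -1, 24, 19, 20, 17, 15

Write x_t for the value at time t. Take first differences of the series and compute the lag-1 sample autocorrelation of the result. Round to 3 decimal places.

First differences Δx: 9, -5, 4, -2, -16, 25, -5, 1, -3, -2
Mean of differences = 0.6000
Numerator Σ(Δx_t−Δx̄)(Δx_{t+1}−Δx̄) = -567.7600
Denominator Σ(Δx_t−Δx̄)² = 1042.4000
r_1(Δx) = -567.7600 / 1042.4000 = -0.545

-0.545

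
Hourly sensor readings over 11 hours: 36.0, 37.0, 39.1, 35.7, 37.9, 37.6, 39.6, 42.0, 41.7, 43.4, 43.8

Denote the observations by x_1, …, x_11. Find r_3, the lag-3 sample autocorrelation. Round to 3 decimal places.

Mean x̄ = (36.0 + 37.0 + 39.1 + 35.7 + 37.9 + 37.6 + 39.6 + 42.0 + 41.7 + 43.4 + 43.8)/11 = 39.4364
Numerator Σ_{t=1}^{8}(x_t−x̄)(x_{t+3}−x̄) = 20.3288
Denominator Σ(x_t−x̄)² = 84.0255
r_3 = 20.3288 / 84.0255 = 0.242

0.242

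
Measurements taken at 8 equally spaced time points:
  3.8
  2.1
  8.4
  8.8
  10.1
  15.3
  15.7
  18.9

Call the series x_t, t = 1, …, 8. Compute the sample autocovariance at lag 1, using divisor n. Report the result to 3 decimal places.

Mean x̄ = (3.8 + 2.1 + 8.4 + 8.8 + 10.1 + 15.3 + 15.7 + 18.9)/8 = 10.3875
Σ_{t=1}^{7}(x_t−x̄)(x_{t+1}−x̄) = 144.5848
γ_1 = 144.5848 / 8 = 18.073

18.073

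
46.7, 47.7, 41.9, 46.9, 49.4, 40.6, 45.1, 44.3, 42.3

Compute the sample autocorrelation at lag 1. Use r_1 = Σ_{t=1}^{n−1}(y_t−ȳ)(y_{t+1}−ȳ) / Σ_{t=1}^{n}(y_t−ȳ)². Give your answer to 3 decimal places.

-0.276

Mean ȳ = (46.7 + 47.7 + 41.9 + 46.9 + 49.4 + 40.6 + 45.1 + 44.3 + 42.3)/9 = 44.9889
Numerator Σ_{t=1}^{8}(y_t−ȳ)(y_{t+1}−ȳ) = -19.2801
Denominator Σ(y_t−ȳ)² = 69.9089
r_1 = -19.2801 / 69.9089 = -0.276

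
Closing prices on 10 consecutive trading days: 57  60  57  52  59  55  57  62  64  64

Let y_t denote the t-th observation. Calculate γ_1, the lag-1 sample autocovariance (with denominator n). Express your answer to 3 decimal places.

Mean ȳ = (57 + 60 + 57 + 52 + 59 + 55 + 57 + 62 + 64 + 64)/10 = 58.7000
Σ_{t=1}^{9}(y_t−ȳ)(y_{t+1}−ȳ) = 50.1100
γ_1 = 50.1100 / 10 = 5.011

5.011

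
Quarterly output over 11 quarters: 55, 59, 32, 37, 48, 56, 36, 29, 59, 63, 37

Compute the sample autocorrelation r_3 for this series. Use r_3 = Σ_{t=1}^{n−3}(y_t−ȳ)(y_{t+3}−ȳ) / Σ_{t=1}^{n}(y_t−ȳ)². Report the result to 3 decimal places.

Mean ȳ = (55 + 59 + 32 + 37 + 48 + 56 + 36 + 29 + 59 + 63 + 37)/11 = 46.4545
Numerator Σ_{t=1}^{8}(y_t−ȳ)(y_{t+3}−ȳ) = -15.7107
Denominator Σ(y_t−ȳ)² = 1556.7273
r_3 = -15.7107 / 1556.7273 = -0.010

-0.010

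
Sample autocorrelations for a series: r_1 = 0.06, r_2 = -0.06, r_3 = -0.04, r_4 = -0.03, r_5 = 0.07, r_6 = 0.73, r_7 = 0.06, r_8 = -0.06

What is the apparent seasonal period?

6

The largest autocorrelation is r_6 = 0.73; the remaining lags stay at or below 0.07.
The dominant spike at lag 6 indicates a seasonal period of 6.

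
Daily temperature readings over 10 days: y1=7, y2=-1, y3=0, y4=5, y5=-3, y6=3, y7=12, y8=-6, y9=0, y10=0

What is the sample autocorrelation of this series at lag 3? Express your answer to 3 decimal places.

Mean ȳ = (7 − 1 + 0 + 5 − 3 + 3 + 12 − 6 + 0 + 0)/10 = 1.7000
Σ(y_t−ȳ)(y_{t+3}−ȳ) = (17.4900) + (12.6900) + (-2.2100) + (33.9900) + (36.1900) + (-2.2100) + (-17.5100) = 78.4300
Denominator Σ(y_t−ȳ)² = 244.1000
r_3 = 78.4300 / 244.1000 = 0.321

0.321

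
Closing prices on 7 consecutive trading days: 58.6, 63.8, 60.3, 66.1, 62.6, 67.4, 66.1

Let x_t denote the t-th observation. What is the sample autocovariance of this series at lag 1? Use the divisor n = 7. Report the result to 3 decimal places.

-0.945

Mean x̄ = (58.6 + 63.8 + 60.3 + 66.1 + 62.6 + 67.4 + 66.1)/7 = 63.5571
Σ_{t=1}^{6}(x_t−x̄)(x_{t+1}−x̄) = -6.6176
γ_1 = -6.6176 / 7 = -0.945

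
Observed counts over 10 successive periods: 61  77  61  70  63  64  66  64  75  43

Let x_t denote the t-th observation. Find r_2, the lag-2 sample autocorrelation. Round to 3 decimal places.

Mean x̄ = (61 + 77 + 61 + 70 + 63 + 64 + 66 + 64 + 75 + 43)/10 = 64.4000
Numerator Σ_{t=1}^{8}(x_t−x̄)(x_{t+2}−x̄) = 108.0800
Denominator Σ(x_t−x̄)² = 788.4000
r_2 = 108.0800 / 788.4000 = 0.137

0.137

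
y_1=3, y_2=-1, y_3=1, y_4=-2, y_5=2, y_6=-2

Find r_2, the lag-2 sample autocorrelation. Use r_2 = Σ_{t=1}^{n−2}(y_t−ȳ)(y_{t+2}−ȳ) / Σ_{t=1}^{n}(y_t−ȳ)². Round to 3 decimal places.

0.487

Mean ȳ = (3 − 1 + 1 − 2 + 2 − 2)/6 = 0.1667
Deviations from mean: 2.8333, -1.1667, 0.8333, -2.1667, 1.8333, -2.1667
Numerator Σ_{t=1}^{4}(y_t−ȳ)(y_{t+2}−ȳ) = 11.1111
Denominator Σ(y_t−ȳ)² = 22.8333
r_2 = 11.1111 / 22.8333 = 0.487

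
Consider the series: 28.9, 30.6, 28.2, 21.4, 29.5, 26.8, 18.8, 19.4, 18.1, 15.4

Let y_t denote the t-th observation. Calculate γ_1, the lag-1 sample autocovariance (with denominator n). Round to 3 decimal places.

13.763

Mean ȳ = (28.9 + 30.6 + 28.2 + 21.4 + 29.5 + 26.8 + 18.8 + 19.4 + 18.1 + 15.4)/10 = 23.7100
Σ_{t=1}^{9}(y_t−ȳ)(y_{t+1}−ȳ) = 137.6279
γ_1 = 137.6279 / 10 = 13.763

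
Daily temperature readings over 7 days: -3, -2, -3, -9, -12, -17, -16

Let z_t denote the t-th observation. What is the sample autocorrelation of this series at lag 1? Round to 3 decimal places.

0.674

Mean z̄ = (-3 − 2 − 3 − 9 − 12 − 17 − 16)/7 = -8.8571
Deviations from mean: 5.8571, 6.8571, 5.8571, -0.1429, -3.1429, -8.1429, -7.1429
Numerator Σ_{t=1}^{6}(z_t−z̄)(z_{t+1}−z̄) = 163.6939
Denominator Σ(z_t−z̄)² = 242.8571
r_1 = 163.6939 / 242.8571 = 0.674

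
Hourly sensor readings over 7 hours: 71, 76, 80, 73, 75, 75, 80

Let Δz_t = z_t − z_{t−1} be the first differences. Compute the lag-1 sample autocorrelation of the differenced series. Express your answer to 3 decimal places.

-0.216

First differences Δz: 5, 4, -7, 2, 0, 5
Mean of differences = 1.5000
Numerator Σ(Δz_t−Δz̄)(Δz_{t+1}−Δz̄) = -22.7500
Denominator Σ(Δz_t−Δz̄)² = 105.5000
r_1(Δz) = -22.7500 / 105.5000 = -0.216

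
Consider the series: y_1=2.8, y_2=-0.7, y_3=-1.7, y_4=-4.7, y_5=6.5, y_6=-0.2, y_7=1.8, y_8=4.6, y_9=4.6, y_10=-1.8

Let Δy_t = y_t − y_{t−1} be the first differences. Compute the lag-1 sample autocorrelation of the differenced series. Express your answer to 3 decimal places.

First differences Δy: -3.5, -1.0, -3.0, 11.2, -6.7, 2.0, 2.8, 0.0, -6.4
Mean of differences = -0.5111
Numerator Σ(Δy_t−Δȳ)(Δy_{t+1}−Δȳ) = -107.4923
Denominator Σ(Δy_t−Δȳ)² = 243.0289
r_1(Δy) = -107.4923 / 243.0289 = -0.442

-0.442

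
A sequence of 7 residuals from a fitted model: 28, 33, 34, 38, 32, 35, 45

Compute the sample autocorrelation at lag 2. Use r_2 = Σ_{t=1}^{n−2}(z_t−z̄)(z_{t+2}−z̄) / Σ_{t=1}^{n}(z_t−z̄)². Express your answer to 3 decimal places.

-0.151

Mean z̄ = (28 + 33 + 34 + 38 + 32 + 35 + 45)/7 = 35.0000
Deviations from mean: -7.0000, -2.0000, -1.0000, 3.0000, -3.0000, 0.0000, 10.0000
Σ(z_t−z̄)(z_{t+2}−z̄) = (7.0000) + (-6.0000) + (3.0000) + (0.0000) + (-30.0000) = -26.0000
Denominator Σ(z_t−z̄)² = 172.0000
r_2 = -26.0000 / 172.0000 = -0.151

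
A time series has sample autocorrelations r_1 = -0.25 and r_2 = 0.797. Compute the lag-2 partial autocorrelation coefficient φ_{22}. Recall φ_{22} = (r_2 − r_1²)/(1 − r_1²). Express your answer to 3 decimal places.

φ_{22} = (r_2 − r_1²) / (1 − r_1²)
r_1² = (-0.25)² = 0.0625
Numerator = 0.797 − 0.0625 = 0.7345; denominator = 1 − 0.0625 = 0.9375
φ_{22} = 0.7345 / 0.9375 = 0.783

0.783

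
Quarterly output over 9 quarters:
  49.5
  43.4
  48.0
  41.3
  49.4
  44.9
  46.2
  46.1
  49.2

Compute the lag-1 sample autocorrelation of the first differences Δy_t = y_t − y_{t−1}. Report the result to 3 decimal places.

First differences Δy: -6.1, 4.6, -6.7, 8.1, -4.5, 1.3, -0.1, 3.1
Mean of differences = -0.0375
Numerator Σ(Δy_t−Δȳ)(Δy_{t+1}−Δȳ) = -155.7902
Denominator Σ(Δy_t−Δȳ)² = 200.4188
r_1(Δy) = -155.7902 / 200.4188 = -0.777

-0.777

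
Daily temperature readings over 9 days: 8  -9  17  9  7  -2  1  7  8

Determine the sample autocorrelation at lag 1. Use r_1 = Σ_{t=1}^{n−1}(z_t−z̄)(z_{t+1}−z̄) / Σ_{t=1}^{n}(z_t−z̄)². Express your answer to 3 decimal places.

-0.317

Mean z̄ = (8 − 9 + 17 + 9 + 7 − 2 + 1 + 7 + 8)/9 = 5.1111
Numerator Σ_{t=1}^{8}(z_t−z̄)(z_{t+1}−z̄) = -141.4568
Denominator Σ(z_t−z̄)² = 446.8889
r_1 = -141.4568 / 446.8889 = -0.317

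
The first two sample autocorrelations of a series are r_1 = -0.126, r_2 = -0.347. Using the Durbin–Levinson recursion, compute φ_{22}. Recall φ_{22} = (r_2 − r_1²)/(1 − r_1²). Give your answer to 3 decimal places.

φ_{22} = (r_2 − r_1²) / (1 − r_1²)
r_1² = (-0.126)² = 0.015876
Numerator = -0.347 − 0.0159 = -0.3629; denominator = 1 − 0.0159 = 0.9841
φ_{22} = -0.3629 / 0.9841 = -0.369

-0.369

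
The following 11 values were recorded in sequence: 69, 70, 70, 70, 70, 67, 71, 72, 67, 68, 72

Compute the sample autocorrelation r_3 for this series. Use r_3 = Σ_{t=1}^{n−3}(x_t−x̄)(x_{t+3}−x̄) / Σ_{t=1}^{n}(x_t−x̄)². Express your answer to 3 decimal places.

Mean x̄ = (69 + 70 + 70 + 70 + 70 + 67 + 71 + 72 + 67 + 68 + 72)/11 = 69.6364
Numerator Σ_{t=1}^{8}(x_t−x̄)(x_{t+3}−x̄) = 10.6033
Denominator Σ(x_t−x̄)² = 30.5455
r_3 = 10.6033 / 30.5455 = 0.347

0.347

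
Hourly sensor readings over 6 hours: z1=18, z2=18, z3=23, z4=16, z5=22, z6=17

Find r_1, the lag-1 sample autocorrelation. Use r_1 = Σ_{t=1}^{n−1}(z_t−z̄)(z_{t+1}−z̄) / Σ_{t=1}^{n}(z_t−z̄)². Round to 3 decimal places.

-0.750

Mean z̄ = (18 + 18 + 23 + 16 + 22 + 17)/6 = 19.0000
Deviations from mean: -1.0000, -1.0000, 4.0000, -3.0000, 3.0000, -2.0000
Σ(z_t−z̄)(z_{t+1}−z̄) = (1.0000) + (-4.0000) + (-12.0000) + (-9.0000) + (-6.0000) = -30.0000
Denominator Σ(z_t−z̄)² = 40.0000
r_1 = -30.0000 / 40.0000 = -0.750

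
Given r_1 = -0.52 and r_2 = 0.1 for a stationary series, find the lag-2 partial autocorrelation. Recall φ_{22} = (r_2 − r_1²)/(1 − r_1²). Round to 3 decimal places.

-0.234

φ_{22} = (r_2 − r_1²) / (1 − r_1²)
r_1² = (-0.52)² = 0.2704
Numerator = 0.1 − 0.2704 = -0.1704; denominator = 1 − 0.2704 = 0.7296
φ_{22} = -0.1704 / 0.7296 = -0.234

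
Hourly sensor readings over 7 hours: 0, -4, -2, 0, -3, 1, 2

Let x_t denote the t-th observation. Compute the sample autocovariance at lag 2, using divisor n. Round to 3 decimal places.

Mean x̄ = (0 − 4 − 2 + 0 − 3 + 1 + 2)/7 = -0.8571
Σ_{t=1}^{5}(x_t−x̄)(x_{t+2}−x̄) = -5.7551
γ_2 = -5.7551 / 7 = -0.822

-0.822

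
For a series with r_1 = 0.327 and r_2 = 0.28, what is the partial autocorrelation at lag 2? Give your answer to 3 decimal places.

0.194

φ_{22} = (r_2 − r_1²) / (1 − r_1²)
r_1² = (0.327)² = 0.106929
Numerator = 0.28 − 0.1069 = 0.1731; denominator = 1 − 0.1069 = 0.8931
φ_{22} = 0.1731 / 0.8931 = 0.194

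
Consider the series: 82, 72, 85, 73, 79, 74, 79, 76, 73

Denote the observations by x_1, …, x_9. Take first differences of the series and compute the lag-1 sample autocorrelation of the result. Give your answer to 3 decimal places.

-0.820

First differences Δx: -10, 13, -12, 6, -5, 5, -3, -3
Mean of differences = -1.1250
Numerator Σ(Δx_t−Δx̄)(Δx_{t+1}−Δx̄) = -415.7656
Denominator Σ(Δx_t−Δx̄)² = 506.8750
r_1(Δx) = -415.7656 / 506.8750 = -0.820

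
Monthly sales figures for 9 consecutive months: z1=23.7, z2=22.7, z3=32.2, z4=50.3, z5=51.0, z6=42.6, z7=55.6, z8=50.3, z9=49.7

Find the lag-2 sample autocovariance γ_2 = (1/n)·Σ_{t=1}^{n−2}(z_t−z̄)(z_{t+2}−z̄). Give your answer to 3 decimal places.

18.643

Mean z̄ = (23.7 + 22.7 + 32.2 + 50.3 + 51.0 + 42.6 + 55.6 + 50.3 + 49.7)/9 = 42.0111
Σ_{t=1}^{7}(z_t−z̄)(z_{t+2}−z̄) = 167.7886
γ_2 = 167.7886 / 9 = 18.643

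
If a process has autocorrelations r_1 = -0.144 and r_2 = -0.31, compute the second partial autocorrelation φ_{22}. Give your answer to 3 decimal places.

φ_{22} = (r_2 − r_1²) / (1 − r_1²)
r_1² = (-0.144)² = 0.020736
Numerator = -0.31 − 0.0207 = -0.3307; denominator = 1 − 0.0207 = 0.9793
φ_{22} = -0.3307 / 0.9793 = -0.338

-0.338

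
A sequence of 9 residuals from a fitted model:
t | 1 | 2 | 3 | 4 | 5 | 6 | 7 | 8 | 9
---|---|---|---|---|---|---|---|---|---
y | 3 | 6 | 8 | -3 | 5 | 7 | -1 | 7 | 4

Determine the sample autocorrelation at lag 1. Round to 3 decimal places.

Mean ȳ = (3 + 6 + 8 − 3 + 5 + 7 − 1 + 7 + 4)/9 = 4.0000
Numerator Σ_{t=1}^{8}(y_t−ȳ)(y_{t+1}−ȳ) = -56.0000
Denominator Σ(y_t−ȳ)² = 114.0000
r_1 = -56.0000 / 114.0000 = -0.491

-0.491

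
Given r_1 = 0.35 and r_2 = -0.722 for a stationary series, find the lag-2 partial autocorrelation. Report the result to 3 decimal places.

φ_{22} = (r_2 − r_1²) / (1 − r_1²)
r_1² = (0.35)² = 0.1225
Numerator = -0.722 − 0.1225 = -0.8445; denominator = 1 − 0.1225 = 0.8775
φ_{22} = -0.8445 / 0.8775 = -0.962

-0.962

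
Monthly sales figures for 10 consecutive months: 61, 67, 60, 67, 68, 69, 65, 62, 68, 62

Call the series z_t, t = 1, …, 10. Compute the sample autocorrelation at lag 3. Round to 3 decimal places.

-0.180

Mean z̄ = (61 + 67 + 60 + 67 + 68 + 69 + 65 + 62 + 68 + 62)/10 = 64.9000
Σ(z_t−z̄)(z_{t+3}−z̄) = (-8.1900) + (6.5100) + (-20.0900) + (0.2100) + (-8.9900) + (12.7100) + (-0.2900) = -18.1300
Denominator Σ(z_t−z̄)² = 100.9000
r_3 = -18.1300 / 100.9000 = -0.180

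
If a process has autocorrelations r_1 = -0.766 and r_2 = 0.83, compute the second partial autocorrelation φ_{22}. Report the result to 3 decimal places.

0.589

φ_{22} = (r_2 − r_1²) / (1 − r_1²)
r_1² = (-0.766)² = 0.586756
Numerator = 0.83 − 0.5868 = 0.2432; denominator = 1 − 0.5868 = 0.4132
φ_{22} = 0.2432 / 0.4132 = 0.589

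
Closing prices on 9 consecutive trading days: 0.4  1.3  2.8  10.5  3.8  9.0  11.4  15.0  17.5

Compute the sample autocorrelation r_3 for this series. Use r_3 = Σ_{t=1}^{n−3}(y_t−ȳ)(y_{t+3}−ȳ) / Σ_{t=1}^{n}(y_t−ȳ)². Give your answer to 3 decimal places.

-0.025

Mean ȳ = (0.4 + 1.3 + 2.8 + 10.5 + 3.8 + 9.0 + 11.4 + 15.0 + 17.5)/9 = 7.9667
Σ(y_t−ȳ)(y_{t+3}−ȳ) = (-19.1689) + (27.7778) + (-5.3389) + (8.6978) + (-29.3056) + (9.8511) = -7.4867
Denominator Σ(y_t−ȳ)² = 305.3800
r_3 = -7.4867 / 305.3800 = -0.025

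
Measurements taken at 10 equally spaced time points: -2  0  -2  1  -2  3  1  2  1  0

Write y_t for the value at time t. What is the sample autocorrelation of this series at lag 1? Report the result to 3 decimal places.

-0.139

Mean ȳ = (-2 + 0 − 2 + 1 − 2 + 3 + 1 + 2 + 1 + 0)/10 = 0.2000
Numerator Σ_{t=1}^{9}(y_t−ȳ)(y_{t+1}−ȳ) = -3.8400
Denominator Σ(y_t−ȳ)² = 27.6000
r_1 = -3.8400 / 27.6000 = -0.139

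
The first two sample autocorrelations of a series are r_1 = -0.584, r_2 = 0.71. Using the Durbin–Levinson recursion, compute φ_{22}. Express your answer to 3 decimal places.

φ_{22} = (r_2 − r_1²) / (1 − r_1²)
r_1² = (-0.584)² = 0.341056
Numerator = 0.71 − 0.3411 = 0.3689; denominator = 1 − 0.3411 = 0.6589
φ_{22} = 0.3689 / 0.6589 = 0.560

0.560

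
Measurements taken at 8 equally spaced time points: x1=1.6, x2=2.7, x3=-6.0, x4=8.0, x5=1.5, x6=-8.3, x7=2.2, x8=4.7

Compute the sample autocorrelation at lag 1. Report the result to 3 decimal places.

Mean x̄ = (1.6 + 2.7 − 6.0 + 8.0 + 1.5 − 8.3 + 2.2 + 4.7)/8 = 0.8000
Σ(x_t−x̄)(x_{t+1}−x̄) = (1.5200) + (-12.9200) + (-48.9600) + (5.0400) + (-6.3700) + (-12.7400) + (5.4600) = -68.9700
Denominator Σ(x_t−x̄)² = 202.8000
r_1 = -68.9700 / 202.8000 = -0.340

-0.340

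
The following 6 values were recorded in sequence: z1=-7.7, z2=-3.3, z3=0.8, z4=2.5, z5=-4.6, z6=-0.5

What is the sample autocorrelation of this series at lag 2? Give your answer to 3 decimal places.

-0.301

Mean z̄ = (-7.7 − 3.3 + 0.8 + 2.5 − 4.6 − 0.5)/6 = -2.1333
Numerator Σ_{t=1}^{4}(z_t−z̄)(z_{t+2}−z̄) = -21.4022
Denominator Σ(z_t−z̄)² = 71.1733
r_2 = -21.4022 / 71.1733 = -0.301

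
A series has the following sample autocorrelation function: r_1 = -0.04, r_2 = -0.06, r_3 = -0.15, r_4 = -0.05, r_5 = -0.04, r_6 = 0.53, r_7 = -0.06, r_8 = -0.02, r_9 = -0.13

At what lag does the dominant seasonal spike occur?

6

The largest autocorrelation is r_6 = 0.53; the remaining lags stay at or below -0.02.
The dominant spike at lag 6 indicates a seasonal period of 6.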